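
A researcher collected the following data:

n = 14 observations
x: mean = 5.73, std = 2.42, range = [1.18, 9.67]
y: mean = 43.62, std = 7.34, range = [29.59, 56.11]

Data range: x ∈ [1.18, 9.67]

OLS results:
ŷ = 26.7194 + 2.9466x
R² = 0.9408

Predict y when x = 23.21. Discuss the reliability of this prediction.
ŷ = 95.1100, but this is extrapolation (above the data range [1.18, 9.67]) and may be unreliable.

Prediction calculation:
ŷ = 26.7194 + 2.9466 × 23.21
ŷ = 95.1100

Reliability:
- Data range: x ∈ [1.18, 9.67]
- Prediction point: x = 23.21 is 13.54 units above the observed range → this is EXTRAPOLATION, not interpolation

Why that matters here:
- The standard error of prediction grows with (x − x̄)², and x = 23.21 is far from x̄ = 5.73
- Real relationships often flatten, saturate, or turn nonlinear at extremes
- The linear relationship may not hold outside the observed range

Report the number if required, but flag clearly that it is an extrapolation.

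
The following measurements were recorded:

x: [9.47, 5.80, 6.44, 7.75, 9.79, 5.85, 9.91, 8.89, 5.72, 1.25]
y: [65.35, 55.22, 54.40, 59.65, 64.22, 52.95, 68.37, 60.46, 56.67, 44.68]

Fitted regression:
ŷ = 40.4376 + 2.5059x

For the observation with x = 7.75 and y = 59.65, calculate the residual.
Residual = -0.2083

The residual is the difference between the actual value and the predicted value:

Residual = y - ŷ

Step 1: Calculate predicted value
ŷ = 40.4376 + 2.5059 × 7.75
ŷ = 59.8583

Step 2: Calculate residual
Residual = 59.65 - 59.8583
Residual = -0.2083

The residual is negative, so the observed y = 59.65 sits below the regression line (the line overestimates it by 0.2083).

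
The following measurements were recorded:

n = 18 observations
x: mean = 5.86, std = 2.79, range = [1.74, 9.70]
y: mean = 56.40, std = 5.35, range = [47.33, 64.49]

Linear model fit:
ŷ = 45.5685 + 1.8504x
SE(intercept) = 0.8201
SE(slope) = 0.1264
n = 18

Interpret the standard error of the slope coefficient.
The slope 1.8504 is pinned down to within about ±0.1264 (one SE) by these data — relative uncertainty 6.8%, i.e. precise.

SE(β̂₁) = s / √Sxx, where s is the residual standard deviation and Sxx = Σ(x − x̄)². It is the yardstick for how far β̂₁ = 1.8504 could plausibly be from the true slope.

Relative precision:
- SE / |β̂₁| = 0.1264 / 1.8504 = 6.8%
- Rule of thumb (under 20%: precise; 20% to under 50%: moderately precise; 50% or more: imprecise) → precise

Link to interval estimation: a confidence interval for β₁ is β̂₁ ± t* × 0.1264, so SE sets the half-width per unit of t*.

What drives SE(β̂₁): larger n (here n = 18) → smaller SE.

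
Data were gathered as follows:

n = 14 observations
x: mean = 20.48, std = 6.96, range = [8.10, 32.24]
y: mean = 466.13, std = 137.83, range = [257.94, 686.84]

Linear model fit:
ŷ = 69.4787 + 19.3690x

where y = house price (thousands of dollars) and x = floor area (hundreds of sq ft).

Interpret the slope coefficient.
For each additional hundred sq ft of floor area, predicted house price increases by approximately 19.3690 thousand dollars.

The slope coefficient β₁ = 19.3690 represents the marginal effect of floor area on house price.

Interpretation:
- Floor area up by 1 hundred sq ft → predicted house price increases by 19.3690 thousand dollars
- This is a linear approximation: the same per-unit change is assumed across the whole observed x range
- The slope describes association in these data, not necessarily a causal effect

(β₀ = 69.4787 is the fitted value at x = 0 and is not part of the slope interpretation.)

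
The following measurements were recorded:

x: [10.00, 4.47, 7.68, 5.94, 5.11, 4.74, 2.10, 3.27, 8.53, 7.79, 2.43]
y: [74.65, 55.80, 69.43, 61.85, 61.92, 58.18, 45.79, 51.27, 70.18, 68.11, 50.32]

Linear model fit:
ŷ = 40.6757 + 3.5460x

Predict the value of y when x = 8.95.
ŷ = 72.4124

x = 8.95 lies inside the observed range [2.10, 10.00], so the fitted equation applies directly:

ŷ = 40.6757 + 3.5460 × 8.95
ŷ = 40.6757 + 31.7367
ŷ = 72.4124

This is a point prediction; actual observations scatter around it by roughly the residual standard deviation.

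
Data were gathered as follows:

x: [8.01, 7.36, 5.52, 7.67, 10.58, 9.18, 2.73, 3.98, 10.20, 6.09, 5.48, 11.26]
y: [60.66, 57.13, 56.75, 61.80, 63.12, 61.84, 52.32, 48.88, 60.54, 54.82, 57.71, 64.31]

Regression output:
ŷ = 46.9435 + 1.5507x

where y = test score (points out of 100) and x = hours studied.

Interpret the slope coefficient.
On average, test score is about 1.5507 points higher for every extra hour of study time.

β₁ = 1.5507 is the change in predicted test score (points) per additional hour of study time.

Interpretation:
- Study time up by 1 hour → predicted test score increases by 1.5507 points
- This is a linear approximation: the same per-unit change is assumed across the whole observed x range

The intercept β₀ = 46.9435 is the predicted test score when study time = 0; since the smallest observed x is 2.73, this is an extrapolation and mainly anchors the line.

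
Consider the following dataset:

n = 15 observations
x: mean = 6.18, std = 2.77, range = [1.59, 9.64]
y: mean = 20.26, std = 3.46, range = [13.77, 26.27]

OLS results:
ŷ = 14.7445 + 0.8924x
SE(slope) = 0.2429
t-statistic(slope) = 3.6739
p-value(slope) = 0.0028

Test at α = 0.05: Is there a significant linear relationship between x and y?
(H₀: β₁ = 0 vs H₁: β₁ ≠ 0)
p-value = 0.0028 < α = 0.05, so we reject H₀. The relationship is significant.

Hypothesis test for the slope coefficient:

H₀: β₁ = 0 (no linear relationship)
H₁: β₁ ≠ 0 (linear relationship exists)

Test statistic: t = β̂₁ / SE(β̂₁) = 0.8924 / 0.2429 = 3.6739

p = 0.0028: how often a slope estimate this far from 0 (in SE units) would arise by chance if β₁ were truly 0.

Decision rule: reject H₀ if p-value < α.
p-value = 0.0028 < α = 0.05 → reject H₀.

At α = 0.05 the data do provide convincing evidence of a nonzero slope.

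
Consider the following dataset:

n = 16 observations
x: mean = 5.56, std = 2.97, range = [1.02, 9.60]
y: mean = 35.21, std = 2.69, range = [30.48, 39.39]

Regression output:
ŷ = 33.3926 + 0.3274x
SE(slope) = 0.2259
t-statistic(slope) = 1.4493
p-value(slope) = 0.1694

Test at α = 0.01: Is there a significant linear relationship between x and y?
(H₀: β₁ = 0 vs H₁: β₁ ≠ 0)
Since p-value = 0.1694 ≥ α = 0.01, fail to reject H₀ — the slope is not significantly different from 0.

Hypothesis test for the slope coefficient:

H₀: β₁ = 0 (no linear relationship)
H₁: β₁ ≠ 0 (linear relationship exists)

Test statistic: t = β̂₁ / SE(β̂₁) = 0.3274 / 0.2259 = 1.4493

The p-value (0.1694) is the probability, under H₀, of a t-statistic at least as extreme as |t| = 1.4493 (two-sided, df = n − 2 = 14).

Decision rule: reject H₀ if p-value < α.
p-value = 0.1694 ≥ α = 0.01 → fail to reject H₀.

There is not sufficient evidence at the 1% significance level to conclude that a linear relationship exists between x and y.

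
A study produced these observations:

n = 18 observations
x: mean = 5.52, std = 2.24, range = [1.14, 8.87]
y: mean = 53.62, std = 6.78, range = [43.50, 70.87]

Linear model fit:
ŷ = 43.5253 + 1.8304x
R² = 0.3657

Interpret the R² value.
R² = 0.3657 means 36.57% of the variation in y is explained by the linear relationship with x. This indicates a moderate fit.

R² = 1 − SS_res/SS_tot compares the residual scatter to the total scatter of y about its mean.

Here R² = 0.3657:
- Explained: 36.57% of the variation in y
- Unexplained (residual): 100% − 36.57% = 63.43%
- Rule of thumb (below 0.3 weak; 0.3 to below 0.7 moderate; 0.7 and above strong) → moderate

Calculation: R² = 1 − (SS_res / SS_tot), where SS_res is the sum of squared residuals and SS_tot the total sum of squares.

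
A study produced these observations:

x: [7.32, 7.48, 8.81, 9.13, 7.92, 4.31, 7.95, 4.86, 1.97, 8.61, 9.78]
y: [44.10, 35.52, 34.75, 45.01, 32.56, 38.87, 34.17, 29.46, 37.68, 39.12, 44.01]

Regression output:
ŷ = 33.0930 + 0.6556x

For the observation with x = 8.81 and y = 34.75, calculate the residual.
Residual = -4.1188

The residual is the difference between the actual value and the predicted value:

Residual = y - ŷ

Step 1: Calculate predicted value
ŷ = 33.0930 + 0.6556 × 8.81
ŷ = 38.8688

Step 2: Calculate residual
Residual = 34.75 - 38.8688
Residual = -4.1188

Interpretation: the model overestimates the actual value by 4.1188 at this point (negative residual → observation lies below the fitted line).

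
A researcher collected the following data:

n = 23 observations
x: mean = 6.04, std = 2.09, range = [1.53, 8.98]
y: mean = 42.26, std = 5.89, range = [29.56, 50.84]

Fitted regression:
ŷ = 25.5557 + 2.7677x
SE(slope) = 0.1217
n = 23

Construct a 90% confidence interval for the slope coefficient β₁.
The 90% CI for β₁ is (2.5583, 2.9771)

Confidence interval for the slope:

The 90% CI for β₁ is: β̂₁ ± t*(α/2, n-2) × SE(β̂₁)

Step 1: Find critical t-value
- Confidence level = 0.9
- Degrees of freedom = n - 2 = 23 - 2 = 21
- t*(α/2, 21) = 1.7207

Step 2: Calculate margin of error
Margin = 1.7207 × 0.1217 = 0.2094

Step 3: Construct interval
CI = 2.7677 ± 0.2094
CI = (2.5583, 2.9771)

Interpretation: each one-unit increase in x is associated with a change in mean y of between 2.5583 and 2.9771, with 90% confidence.
Since 0 is outside the interval, a two-sided test at α = 0.10 would reject H₀: β₁ = 0.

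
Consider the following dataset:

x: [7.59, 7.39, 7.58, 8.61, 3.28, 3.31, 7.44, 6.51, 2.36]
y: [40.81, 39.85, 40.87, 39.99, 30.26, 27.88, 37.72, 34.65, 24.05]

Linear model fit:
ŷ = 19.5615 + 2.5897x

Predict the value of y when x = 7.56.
ŷ = 39.1396

Plug x = 7.56 into the fitted line:

ŷ = 19.5615 + 2.5897 × 7.56
ŷ = 19.5615 + 19.5781
ŷ = 39.1396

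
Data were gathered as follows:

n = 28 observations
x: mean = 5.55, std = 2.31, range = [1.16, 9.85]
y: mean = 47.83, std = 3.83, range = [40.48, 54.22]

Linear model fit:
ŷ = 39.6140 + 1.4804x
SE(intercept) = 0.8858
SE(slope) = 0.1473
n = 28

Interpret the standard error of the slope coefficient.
SE(slope) = 0.1473 measures the uncertainty in the estimated slope. The coefficient is estimated precisely (SE/|β̂₁| = 10.0%).

SE(β̂₁) = 0.1473 says: if we drew many samples of n = 28 from the same population and refit each time, the fitted slopes would scatter with a standard deviation of roughly 0.1473 around the true β₁.

Relative precision:
- SE / |β̂₁| = 0.1473 / 1.4804 = 10.0%
- Rule of thumb (under 20%: precise; 20% to under 50%: moderately precise; 50% or more: imprecise) → precise

Rough 95% range (±2 SE): 1.4804 ± 0.2946 → (1.1858, 1.7750).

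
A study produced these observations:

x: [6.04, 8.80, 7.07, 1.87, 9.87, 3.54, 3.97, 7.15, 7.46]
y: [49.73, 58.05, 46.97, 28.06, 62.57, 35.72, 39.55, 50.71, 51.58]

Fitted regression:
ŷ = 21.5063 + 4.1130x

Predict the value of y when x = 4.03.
ŷ = 38.0817

Plug x = 4.03 into the fitted line:

ŷ = 21.5063 + 4.1130 × 4.03
ŷ = 21.5063 + 16.5754
ŷ = 38.0817

This is a point prediction; actual observations scatter around it by roughly the residual standard deviation.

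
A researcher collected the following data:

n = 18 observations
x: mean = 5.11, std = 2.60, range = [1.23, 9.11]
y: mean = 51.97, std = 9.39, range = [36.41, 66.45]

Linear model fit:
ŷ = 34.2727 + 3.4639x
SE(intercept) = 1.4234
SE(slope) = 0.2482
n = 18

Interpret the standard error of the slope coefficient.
SE(slope) = 0.2482 measures the uncertainty in the estimated slope. The coefficient is estimated precisely (SE/|β̂₁| = 7.2%).

What SE measures:
- The standard error quantifies the sampling variability of the coefficient estimate
- It is the estimated standard deviation of β̂₁ across hypothetical repeated samples of the same size
- Smaller SE → more precise estimate

Relative precision:
- SE / |β̂₁| = 0.2482 / 3.4639 = 7.2%
- Rule of thumb (under 20%: precise; 20% to under 50%: moderately precise; 50% or more: imprecise) → precise

Rough 95% range (±2 SE): 3.4639 ± 0.4964 → (2.9675, 3.9603).

What drives SE(β̂₁): larger n (here n = 18) → smaller SE.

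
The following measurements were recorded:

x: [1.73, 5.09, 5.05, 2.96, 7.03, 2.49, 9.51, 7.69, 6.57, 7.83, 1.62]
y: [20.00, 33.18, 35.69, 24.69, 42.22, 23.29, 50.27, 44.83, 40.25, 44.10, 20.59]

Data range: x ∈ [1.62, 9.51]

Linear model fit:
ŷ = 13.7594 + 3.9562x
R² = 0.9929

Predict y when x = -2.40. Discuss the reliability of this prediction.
The equation gives ŷ = 4.2645; however x = -2.40 is 4.02 units below the observed range, so this extrapolated value should not be trusted.

Prediction calculation:
ŷ = 13.7594 + 3.9562 × (-2.40)
ŷ = 4.2645

Reliability:
- Data range: x ∈ [1.62, 9.51]
- Prediction point: x = -2.40 is 4.02 units below the observed range → this is EXTRAPOLATION, not interpolation

Why that matters here:
- The standard error of prediction grows with (x − x̄)², and x = -2.40 is far from x̄ = 5.23
- There are no observations near this x to validate the fitted line there
- Real relationships often flatten, saturate, or turn nonlinear at extremes

Report the number if required, but flag clearly that it is an extrapolation.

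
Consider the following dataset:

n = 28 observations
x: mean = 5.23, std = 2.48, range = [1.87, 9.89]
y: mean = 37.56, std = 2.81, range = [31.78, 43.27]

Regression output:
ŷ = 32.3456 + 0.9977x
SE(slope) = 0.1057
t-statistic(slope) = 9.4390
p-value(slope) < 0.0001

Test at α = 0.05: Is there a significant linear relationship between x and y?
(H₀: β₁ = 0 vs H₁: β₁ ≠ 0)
Since p-value < 0.0001 < α = 0.05, reject H₀ — the slope is significantly different from 0.

Hypothesis test for the slope coefficient:

H₀: β₁ = 0 (no linear relationship)
H₁: β₁ ≠ 0 (linear relationship exists)

Test statistic: t = β̂₁ / SE(β̂₁) = 0.9977 / 0.1057 = 9.4390

The p-value (<0.0001) is the probability, under H₀, of a t-statistic at least as extreme as |t| = 9.4390 (two-sided, df = n − 2 = 26).

Decision rule: reject H₀ if p-value < α.
p-value < 0.0001 < α = 0.05 → reject H₀.

There is sufficient evidence at the 5% significance level to conclude that a linear relationship exists between x and y.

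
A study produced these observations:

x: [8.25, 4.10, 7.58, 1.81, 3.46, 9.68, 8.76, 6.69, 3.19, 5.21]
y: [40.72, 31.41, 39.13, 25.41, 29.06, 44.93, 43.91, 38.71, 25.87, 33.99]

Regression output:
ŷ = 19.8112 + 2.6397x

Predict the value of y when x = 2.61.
ŷ = 26.7008

To predict y for x = 2.61, substitute into the regression equation:

ŷ = 19.8112 + 2.6397 × 2.61
ŷ = 19.8112 + 6.8896
ŷ = 26.7008

This is a point prediction; actual observations scatter around it by roughly the residual standard deviation.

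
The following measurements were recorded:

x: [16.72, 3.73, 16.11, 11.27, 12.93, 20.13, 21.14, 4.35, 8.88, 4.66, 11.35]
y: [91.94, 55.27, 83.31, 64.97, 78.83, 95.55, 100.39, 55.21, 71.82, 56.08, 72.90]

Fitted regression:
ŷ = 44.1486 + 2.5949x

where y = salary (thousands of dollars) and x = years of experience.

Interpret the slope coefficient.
On average, salary is about 2.5949 thousand dollars higher for every extra year of experience.

The slope coefficient β₁ = 2.5949 represents the marginal effect of experience on salary.

Interpretation:
- Experience up by 1 year → predicted salary increases by 2.5949 thousand dollars
- The effect is assumed constant over the observed range of x (linearity)

(β₀ = 44.1486 is the fitted value at x = 0 and is not part of the slope interpretation.)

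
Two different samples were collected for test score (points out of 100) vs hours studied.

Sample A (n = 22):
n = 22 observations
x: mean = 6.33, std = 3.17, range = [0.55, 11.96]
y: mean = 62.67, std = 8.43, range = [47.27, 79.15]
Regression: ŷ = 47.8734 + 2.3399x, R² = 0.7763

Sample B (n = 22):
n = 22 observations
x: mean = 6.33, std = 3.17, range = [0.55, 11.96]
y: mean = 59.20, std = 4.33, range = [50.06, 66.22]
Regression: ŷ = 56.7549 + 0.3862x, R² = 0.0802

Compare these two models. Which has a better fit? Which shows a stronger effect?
Model A has the better fit (R² = 0.7763 vs 0.0802). Model A shows the stronger effect (|β₁| = 2.3399 vs 0.3862).

Model Comparison:

Which explains more variance? (R²)
- Model A: R² = 0.7763 → 77.63% of variance in test score explained
- Model B: R² = 0.0802 → 8.02% of variance in test score explained
- 0.7763 > 0.0802 → Model A has the better fit

Which has the larger per-hour effect? (|β₁|)
- Model A: β₁ = 2.3399 → predicted test score rises 2.3399 points per additional hour of study time
- Model B: β₁ = 0.3862 → predicted test score rises 0.3862 points per additional hour of study time
- |2.3399| > |0.3862| → Model A shows the stronger marginal effect

Note: The two samples could reflect different populations, time periods, or measurement quality.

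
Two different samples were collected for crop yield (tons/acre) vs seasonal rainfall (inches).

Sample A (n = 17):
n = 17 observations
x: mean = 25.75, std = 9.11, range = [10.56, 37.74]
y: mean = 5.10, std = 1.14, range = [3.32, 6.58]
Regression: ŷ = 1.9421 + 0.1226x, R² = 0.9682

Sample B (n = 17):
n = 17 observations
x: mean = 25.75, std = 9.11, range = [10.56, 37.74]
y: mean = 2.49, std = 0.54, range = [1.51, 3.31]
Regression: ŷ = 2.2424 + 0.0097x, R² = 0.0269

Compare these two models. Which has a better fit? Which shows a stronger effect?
Model A has the better fit (R² = 0.9682 vs 0.0269). Model A shows the stronger effect (|β₁| = 0.1226 vs 0.0097).

Model Comparison:

Fit — compare R²:
- Model A: R² = 0.9682 → 96.82% of variance in crop yield explained
- Model B: R² = 0.0269 → 2.69% of variance in crop yield explained
- 0.9682 > 0.0269 → Model A has the better fit

Which has the larger per-inch effect? (|β₁|)
- Model A: β₁ = 0.1226 → predicted crop yield rises 0.1226 tons/acre per additional inch of rainfall
- Model B: β₁ = 0.0097 → predicted crop yield rises 0.0097 tons/acre per additional inch of rainfall
- |0.1226| > |0.0097| → Model A shows the stronger marginal effect

Notes:
- A steeper slope doesn't make a better model if the scatter around the line is large.
- R² measures how tightly points cluster around the line; β₁ measures how steep the line is — they answer different questions.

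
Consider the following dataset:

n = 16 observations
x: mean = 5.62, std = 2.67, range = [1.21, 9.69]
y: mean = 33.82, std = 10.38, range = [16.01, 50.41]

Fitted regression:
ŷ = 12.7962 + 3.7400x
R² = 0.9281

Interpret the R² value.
The model explains 92.81% of the variance in y (R² = 0.9281), leaving 7.19% unexplained; the fit is strong.

R² (coefficient of determination) measures the proportion of variance in y explained by the regression model.

Here R² = 0.9281:
- Explained: 92.81% of the variation in y
- Unexplained (residual): 100% − 92.81% = 7.19%
- Rule of thumb (below 0.3 weak; 0.3 to below 0.7 moderate; 0.7 and above strong) → strong

Calculation: R² = 1 − (SS_res / SS_tot), where SS_res is the sum of squared residuals and SS_tot the total sum of squares.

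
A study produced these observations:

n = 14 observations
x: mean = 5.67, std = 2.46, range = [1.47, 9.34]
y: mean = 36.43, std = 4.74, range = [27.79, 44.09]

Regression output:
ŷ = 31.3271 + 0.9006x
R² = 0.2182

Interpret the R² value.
The model explains 21.82% of the variance in y (R² = 0.2182), leaving 78.18% unexplained; the fit is weak.

R² (coefficient of determination) measures the proportion of variance in y explained by the regression model.

Here R² = 0.2182:
- Explained: 21.82% of the variation in y
- Unexplained (residual): 100% − 21.82% = 78.18%
- Rule of thumb (below 0.3 weak; 0.3 to below 0.7 moderate; 0.7 and above strong) → weak

Equivalently, for simple linear regression R² = r², so |r| = √0.2182 ≈ 0.4671.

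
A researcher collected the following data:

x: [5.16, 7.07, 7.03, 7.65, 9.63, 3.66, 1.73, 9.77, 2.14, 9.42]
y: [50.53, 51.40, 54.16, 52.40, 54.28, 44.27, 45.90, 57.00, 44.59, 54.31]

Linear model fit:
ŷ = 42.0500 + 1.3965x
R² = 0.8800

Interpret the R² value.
About 88.00% of the variability in y is accounted for by the regression on x (R² = 0.8800) — a strong linear fit.

R² = 1 − SS_res/SS_tot compares the residual scatter to the total scatter of y about its mean.

Here R² = 0.8800:
- Explained: 88.00% of the variation in y
- Unexplained (residual): 100% − 88.00% = 12.00%
- Rule of thumb (below 0.3 weak; 0.3 to below 0.7 moderate; 0.7 and above strong) → strong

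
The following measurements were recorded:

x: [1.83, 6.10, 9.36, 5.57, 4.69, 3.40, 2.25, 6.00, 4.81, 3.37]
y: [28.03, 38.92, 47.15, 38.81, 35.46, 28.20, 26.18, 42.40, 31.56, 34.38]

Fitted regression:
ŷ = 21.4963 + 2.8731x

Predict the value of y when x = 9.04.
ŷ = 47.4691

x = 9.04 lies inside the observed range [1.83, 9.36], so the fitted equation applies directly:

ŷ = 21.4963 + 2.8731 × 9.04
ŷ = 21.4963 + 25.9728
ŷ = 47.4691

This is a point prediction; actual observations scatter around it by roughly the residual standard deviation.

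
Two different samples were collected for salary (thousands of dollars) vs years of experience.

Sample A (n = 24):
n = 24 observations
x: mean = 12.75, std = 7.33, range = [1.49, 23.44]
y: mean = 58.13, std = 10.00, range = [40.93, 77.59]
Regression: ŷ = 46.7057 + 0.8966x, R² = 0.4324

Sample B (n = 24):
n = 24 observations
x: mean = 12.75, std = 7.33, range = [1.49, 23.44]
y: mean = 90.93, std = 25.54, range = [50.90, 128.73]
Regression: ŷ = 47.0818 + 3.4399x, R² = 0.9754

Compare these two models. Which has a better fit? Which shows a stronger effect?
Model B has the better fit (R² = 0.9754 vs 0.4324). Model B shows the stronger effect (|β₁| = 3.4399 vs 0.8966).

Model Comparison:

Fit — compare R²:
- Model A: R² = 0.4324 → 43.24% of variance in salary explained
- Model B: R² = 0.9754 → 97.54% of variance in salary explained
- 0.9754 > 0.4324 → Model B has the better fit

Which has the larger per-year effect? (|β₁|)
- Model A: β₁ = 0.8966 → predicted salary rises 0.8966 thousand dollars per additional year of experience
- Model B: β₁ = 3.4399 → predicted salary rises 3.4399 thousand dollars per additional year of experience
- |0.8966| < |3.4399| → Model B shows the stronger marginal effect

Note: The two samples could reflect different populations, time periods, or measurement quality.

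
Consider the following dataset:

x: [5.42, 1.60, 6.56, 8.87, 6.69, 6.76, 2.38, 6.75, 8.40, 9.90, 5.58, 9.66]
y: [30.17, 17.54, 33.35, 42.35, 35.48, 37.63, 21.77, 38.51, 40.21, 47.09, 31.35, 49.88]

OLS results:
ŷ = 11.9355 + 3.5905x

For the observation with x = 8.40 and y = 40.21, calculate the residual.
Residual = -1.8857

The residual is the difference between the actual value and the predicted value:

Residual = y - ŷ

Step 1: Calculate predicted value
ŷ = 11.9355 + 3.5905 × 8.40
ŷ = 42.0957

Step 2: Calculate residual
Residual = 40.21 - 42.0957
Residual = -1.8857

Interpretation: the model overestimates the actual value by 1.8857 at this point (negative residual → observation lies below the fitted line).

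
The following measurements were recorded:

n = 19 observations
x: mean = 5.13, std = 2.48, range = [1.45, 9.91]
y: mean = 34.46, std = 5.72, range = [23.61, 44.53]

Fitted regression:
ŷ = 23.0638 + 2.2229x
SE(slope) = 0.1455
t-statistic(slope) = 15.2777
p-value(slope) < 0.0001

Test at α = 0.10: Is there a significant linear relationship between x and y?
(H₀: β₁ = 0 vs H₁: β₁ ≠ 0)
p-value < 0.0001 < α = 0.10, so we reject H₀. The relationship is significant.

Hypothesis test for the slope coefficient:

H₀: β₁ = 0 (no linear relationship)
H₁: β₁ ≠ 0 (linear relationship exists)

Test statistic: t = β̂₁ / SE(β̂₁) = 2.2229 / 0.1455 = 15.2777

p < 0.0001: how often a slope estimate this far from 0 (in SE units) would arise by chance if β₁ were truly 0.

Decision rule: reject H₀ if p-value < α.
p-value < 0.0001 < α = 0.10 → reject H₀.

Conclusion: the linear association between x and y is significant at the 10% level.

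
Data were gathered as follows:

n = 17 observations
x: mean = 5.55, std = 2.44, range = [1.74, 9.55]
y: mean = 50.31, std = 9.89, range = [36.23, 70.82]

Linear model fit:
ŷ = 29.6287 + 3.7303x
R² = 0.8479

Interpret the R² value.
About 84.79% of the variability in y is accounted for by the regression on x (R² = 0.8479) — a strong linear fit.

R² (coefficient of determination) measures the proportion of variance in y explained by the regression model.

Here R² = 0.8479:
- Explained: 84.79% of the variation in y
- Unexplained (residual): 100% − 84.79% = 15.21%
- Rule of thumb (below 0.3 weak; 0.3 to below 0.7 moderate; 0.7 and above strong) → strong

Equivalently, for simple linear regression R² = r², so |r| = √0.8479 ≈ 0.9208.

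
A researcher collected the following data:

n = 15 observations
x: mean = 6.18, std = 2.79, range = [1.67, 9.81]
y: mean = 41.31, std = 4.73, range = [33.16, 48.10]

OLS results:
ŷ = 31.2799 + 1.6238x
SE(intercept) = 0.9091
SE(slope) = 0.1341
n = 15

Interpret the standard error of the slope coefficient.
SE(slope) = 0.1341 measures the uncertainty in the estimated slope. The coefficient is estimated precisely (SE/|β̂₁| = 8.3%).

What SE measures:
- The standard error quantifies the sampling variability of the coefficient estimate
- It is the estimated standard deviation of β̂₁ across hypothetical repeated samples of the same size
- Smaller SE → more precise estimate

Relative precision:
- SE / |β̂₁| = 0.1341 / 1.6238 = 8.3%
- Rule of thumb (under 20%: precise; 20% to under 50%: moderately precise; 50% or more: imprecise) → precise

Link to interval estimation: a confidence interval for β₁ is β̂₁ ± t* × 0.1341, so SE sets the half-width per unit of t*.

What drives SE(β̂₁): wider spread of x values → smaller SE.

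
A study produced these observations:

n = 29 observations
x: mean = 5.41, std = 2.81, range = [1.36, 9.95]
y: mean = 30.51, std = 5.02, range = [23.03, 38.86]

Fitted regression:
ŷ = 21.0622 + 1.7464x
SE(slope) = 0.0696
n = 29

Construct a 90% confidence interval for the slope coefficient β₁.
The 90% CI for β₁ is (1.6279, 1.8649)

Confidence interval for the slope:

The 90% CI for β₁ is: β̂₁ ± t*(α/2, n-2) × SE(β̂₁)

Step 1: Find critical t-value
- Confidence level = 0.9
- Degrees of freedom = n - 2 = 29 - 2 = 27
- t*(α/2, 27) = 1.7033

Step 2: Calculate margin of error
Margin = 1.7033 × 0.0696 = 0.1185

Step 3: Construct interval
CI = 1.7464 ± 0.1185
CI = (1.6279, 1.8649)

Interpretation: intervals built this way capture the true β₁ in 90% of repeated samples; here the plausible range for the per-unit effect of x on y is 1.6279 to 1.8649.
Both endpoints are positive, so the data support a genuinely positive slope at this confidence level.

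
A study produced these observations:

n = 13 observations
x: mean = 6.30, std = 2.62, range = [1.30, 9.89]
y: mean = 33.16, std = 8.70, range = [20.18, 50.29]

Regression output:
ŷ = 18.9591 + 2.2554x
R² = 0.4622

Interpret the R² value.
The model explains 46.22% of the variance in y (R² = 0.4622), leaving 53.78% unexplained; the fit is moderate.

R² (coefficient of determination) measures the proportion of variance in y explained by the regression model.

Here R² = 0.4622:
- Explained: 46.22% of the variation in y
- Unexplained (residual): 100% − 46.22% = 53.78%
- Rule of thumb (below 0.3 weak; 0.3 to below 0.7 moderate; 0.7 and above strong) → moderate

Calculation: R² = 1 − (SS_res / SS_tot), where SS_res is the sum of squared residuals and SS_tot the total sum of squares.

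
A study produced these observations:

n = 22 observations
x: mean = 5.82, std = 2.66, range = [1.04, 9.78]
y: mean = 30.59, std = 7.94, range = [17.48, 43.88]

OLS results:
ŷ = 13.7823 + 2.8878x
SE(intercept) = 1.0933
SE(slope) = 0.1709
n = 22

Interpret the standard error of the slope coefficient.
SE(β̂₁) = 0.1709 is the estimated standard deviation of the slope estimate across repeated samples; relative to β̂₁ = 2.8878 that is 5.9%, a precise estimate.

SE(β̂₁) = s / √Sxx, where s is the residual standard deviation and Sxx = Σ(x − x̄)². It is the yardstick for how far β̂₁ = 2.8878 could plausibly be from the true slope.

Relative precision:
- SE / |β̂₁| = 0.1709 / 2.8878 = 5.9%
- Rule of thumb (under 20%: precise; 20% to under 50%: moderately precise; 50% or more: imprecise) → precise

Rough 95% range (±2 SE): 2.8878 ± 0.3418 → (2.5460, 3.2296).

What drives SE(β̂₁): larger n (here n = 22) → smaller SE; wider spread of x values → smaller SE; more residual scatter → larger SE.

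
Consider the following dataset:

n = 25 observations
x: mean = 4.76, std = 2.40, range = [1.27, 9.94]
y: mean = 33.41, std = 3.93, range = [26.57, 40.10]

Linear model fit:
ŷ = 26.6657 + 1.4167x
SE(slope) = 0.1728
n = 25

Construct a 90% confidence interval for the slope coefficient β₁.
The 90% CI for β₁ is (1.1205, 1.7129)

Confidence interval for the slope:

The 90% CI for β₁ is: β̂₁ ± t*(α/2, n-2) × SE(β̂₁)

Step 1: Find critical t-value
- Confidence level = 0.9
- Degrees of freedom = n - 2 = 25 - 2 = 23
- t*(α/2, 23) = 1.7139

Step 2: Calculate margin of error
Margin = 1.7139 × 0.1728 = 0.2962

Step 3: Construct interval
CI = 1.4167 ± 0.2962
CI = (1.1205, 1.7129)

Interpretation: We are 90% confident that the true slope β₁ lies between 1.1205 and 1.7129.
The interval does not include 0, suggesting a significant linear relationship.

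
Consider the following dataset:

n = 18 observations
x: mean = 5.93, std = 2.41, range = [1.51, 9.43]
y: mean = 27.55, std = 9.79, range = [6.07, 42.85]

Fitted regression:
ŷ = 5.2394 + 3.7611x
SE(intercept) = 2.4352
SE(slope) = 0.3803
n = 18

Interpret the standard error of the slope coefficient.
The slope 3.7611 is pinned down to within about ±0.3803 (one SE) by these data — relative uncertainty 10.1%, i.e. precise.

What SE measures:
- The standard error quantifies the sampling variability of the coefficient estimate
- It is the estimated standard deviation of β̂₁ across hypothetical repeated samples of the same size
- Smaller SE → more precise estimate

Relative precision:
- SE / |β̂₁| = 0.3803 / 3.7611 = 10.1%
- Rule of thumb (under 20%: precise; 20% to under 50%: moderately precise; 50% or more: imprecise) → precise

Link to interval estimation: a confidence interval for β₁ is β̂₁ ± t* × 0.3803, so SE sets the half-width per unit of t*.

What drives SE(β̂₁): more residual scatter → larger SE; larger n (here n = 18) → smaller SE; wider spread of x values → smaller SE.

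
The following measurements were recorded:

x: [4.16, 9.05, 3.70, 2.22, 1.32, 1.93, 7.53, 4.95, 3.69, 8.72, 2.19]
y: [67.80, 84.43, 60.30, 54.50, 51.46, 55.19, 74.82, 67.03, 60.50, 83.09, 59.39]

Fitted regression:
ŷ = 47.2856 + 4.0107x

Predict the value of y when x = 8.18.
ŷ = 80.0931

To predict y for x = 8.18, substitute into the regression equation:

ŷ = 47.2856 + 4.0107 × 8.18
ŷ = 47.2856 + 32.8075
ŷ = 80.0931

This is the fitted mean response at that x — an individual observation would come with a wider prediction interval.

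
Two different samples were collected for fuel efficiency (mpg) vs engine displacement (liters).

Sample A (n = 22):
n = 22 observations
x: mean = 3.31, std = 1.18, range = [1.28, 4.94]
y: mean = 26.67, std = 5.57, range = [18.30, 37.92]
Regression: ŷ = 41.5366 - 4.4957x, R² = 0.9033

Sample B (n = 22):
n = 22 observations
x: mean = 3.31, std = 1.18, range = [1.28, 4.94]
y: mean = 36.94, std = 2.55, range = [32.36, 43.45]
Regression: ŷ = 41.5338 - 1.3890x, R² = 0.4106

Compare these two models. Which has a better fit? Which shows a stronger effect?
Model A has the better fit (R² = 0.9033 vs 0.4106). Model A shows the stronger effect (|β₁| = 4.4957 vs 1.3890).

Model Comparison:

Which explains more variance? (R²)
- Model A: R² = 0.9033 → 90.33% of variance in fuel efficiency explained
- Model B: R² = 0.4106 → 41.06% of variance in fuel efficiency explained
- 0.9033 > 0.4106 → Model A has the better fit

Effect size (slope magnitude):
- Model A: β₁ = -4.4957 → predicted fuel efficiency falls 4.4957 mpg per additional liter of engine displacement
- Model B: β₁ = -1.3890 → predicted fuel efficiency falls 1.3890 mpg per additional liter of engine displacement
- |-4.4957| > |-1.3890| → Model A shows the stronger marginal effect

Note: A better fit (higher R²) doesn't necessarily mean a more important relationship.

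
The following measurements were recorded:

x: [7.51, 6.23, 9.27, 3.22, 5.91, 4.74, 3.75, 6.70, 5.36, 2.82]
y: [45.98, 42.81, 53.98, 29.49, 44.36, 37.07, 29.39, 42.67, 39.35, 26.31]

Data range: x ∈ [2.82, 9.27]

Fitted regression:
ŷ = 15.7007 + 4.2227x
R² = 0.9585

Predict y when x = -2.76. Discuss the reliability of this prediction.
ŷ = 4.0460, but this is extrapolation (below the data range [2.82, 9.27]) and may be unreliable.

Prediction calculation:
ŷ = 15.7007 + 4.2227 × (-2.76)
ŷ = 4.0460

Reliability:
- Data range: x ∈ [2.82, 9.27]
- Prediction point: x = -2.76 is 5.58 units below the observed range → this is EXTRAPOLATION, not interpolation

Why that matters here:
- The linear relationship may not hold outside the observed range
- R² describes fit only over the sampled x values; it says nothing about behaviour beyond them
- The standard error of prediction grows with (x − x̄)², and x = -2.76 is far from x̄ = 5.55

The R² = 0.9585 only validates the fit within [2.82, 9.27]; treat ŷ = 4.0460 with caution.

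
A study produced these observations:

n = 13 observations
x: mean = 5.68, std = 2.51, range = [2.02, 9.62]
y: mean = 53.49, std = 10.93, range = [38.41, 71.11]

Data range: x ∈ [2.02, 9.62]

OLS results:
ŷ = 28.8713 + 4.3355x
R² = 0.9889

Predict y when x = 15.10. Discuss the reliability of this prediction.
ŷ = 94.3374, but this is extrapolation (above the data range [2.02, 9.62]) and may be unreliable.

Prediction calculation:
ŷ = 28.8713 + 4.3355 × 15.10
ŷ = 94.3374

Reliability:
- Data range: x ∈ [2.02, 9.62]
- Prediction point: x = 15.10 is 5.48 units above the observed range → this is EXTRAPOLATION, not interpolation

Why that matters here:
- There are no observations near this x to validate the fitted line there
- R² describes fit only over the sampled x values; it says nothing about behaviour beyond them
- The linear relationship may not hold outside the observed range

Report the number if required, but flag clearly that it is an extrapolation.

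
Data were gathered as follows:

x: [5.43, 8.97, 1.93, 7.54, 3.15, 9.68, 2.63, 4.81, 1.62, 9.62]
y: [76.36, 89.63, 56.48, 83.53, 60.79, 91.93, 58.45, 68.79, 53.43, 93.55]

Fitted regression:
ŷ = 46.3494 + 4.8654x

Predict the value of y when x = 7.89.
ŷ = 84.7374

Plug x = 7.89 into the fitted line:

ŷ = 46.3494 + 4.8654 × 7.89
ŷ = 46.3494 + 38.3880
ŷ = 84.7374

This is the fitted mean response at that x — an individual observation would come with a wider prediction interval.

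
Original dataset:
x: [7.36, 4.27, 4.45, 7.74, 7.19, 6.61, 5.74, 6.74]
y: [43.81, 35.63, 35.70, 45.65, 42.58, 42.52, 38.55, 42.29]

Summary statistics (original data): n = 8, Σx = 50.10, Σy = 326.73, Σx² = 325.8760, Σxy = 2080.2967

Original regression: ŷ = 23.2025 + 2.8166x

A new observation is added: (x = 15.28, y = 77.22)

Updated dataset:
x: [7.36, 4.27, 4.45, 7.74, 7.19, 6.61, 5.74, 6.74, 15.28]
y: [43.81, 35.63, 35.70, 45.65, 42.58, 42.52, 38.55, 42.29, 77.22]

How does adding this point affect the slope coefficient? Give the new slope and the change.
New slope β₁ = 3.8593 versus 2.8166 before: a change of +1.0427 (+37.0%).

The new point has HIGH LEVERAGE: x = 15.28 is far from the original mean x̄ = 50.10/8 ≈ 6.26 (original range [4.27, 7.74]).

Step 1: Update the sums with the new point (n goes from 8 to 9)
Σx  = 50.10 + 15.28 = 65.38
Σy  = 326.73 + 77.22 = 403.95
Σx² = 325.8760 + 15.28² = 325.8760 + 233.4784 = 559.3544
Σxy = 2080.2967 + 15.28×77.22 = 2080.2967 + 1179.9216 = 3260.2183

Step 2: Recompute the slope with b₁ = (nΣxy − ΣxΣy) / (nΣx² − (Σx)²)
Numerator   = 9×3260.2183 − 65.38×403.95 = 29341.9647 − 26410.2510 = 2931.7137
Denominator = 9×559.3544 − 65.38² = 5034.1896 − 4274.5444 = 759.6452
b₁(new) = 2931.7137 / 759.6452 = 3.8593

(Same formula on the original sums: (8×2080.2967 − 50.10×326.73) / (8×325.8760 − 50.10²) = 273.2006 / 96.9980 = 2.8166, matching the given fit.)

Step 3: Change in slope
Δβ₁ = 3.8593 − 2.8166 = +1.0427
Relative change = +1.0427 / 2.8166 × 100% = +37.0%
→ the slope increases when the point is added.

A high-leverage point only changes the slope if it is off the original line; here y = 77.22 is above the original trend, so the slope increases.
In practice: check such a point for data-entry or measurement error.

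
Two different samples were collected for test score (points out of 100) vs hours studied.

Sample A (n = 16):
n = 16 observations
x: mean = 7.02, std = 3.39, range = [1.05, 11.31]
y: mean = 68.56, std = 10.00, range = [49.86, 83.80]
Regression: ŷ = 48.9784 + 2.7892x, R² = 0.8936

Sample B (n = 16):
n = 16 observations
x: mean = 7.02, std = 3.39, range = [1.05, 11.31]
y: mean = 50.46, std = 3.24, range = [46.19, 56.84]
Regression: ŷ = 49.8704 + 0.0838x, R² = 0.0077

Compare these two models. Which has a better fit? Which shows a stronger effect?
Model A has the better fit (R² = 0.8936 vs 0.0077). Model A shows the stronger effect (|β₁| = 2.7892 vs 0.0838).

Model Comparison:

Goodness of fit (R²):
- Model A: R² = 0.8936 → 89.36% of variance in test score explained
- Model B: R² = 0.0077 → 0.77% of variance in test score explained
- 0.8936 > 0.0077 → Model A has the better fit

Which has the larger per-hour effect? (|β₁|)
- Model A: β₁ = 2.7892 → predicted test score rises 2.7892 points per additional hour of study time
- Model B: β₁ = 0.0838 → predicted test score rises 0.0838 points per additional hour of study time
- |2.7892| > |0.0838| → Model A shows the stronger marginal effect

Note: R² measures how tightly points cluster around the line; β₁ measures how steep the line is — they answer different questions.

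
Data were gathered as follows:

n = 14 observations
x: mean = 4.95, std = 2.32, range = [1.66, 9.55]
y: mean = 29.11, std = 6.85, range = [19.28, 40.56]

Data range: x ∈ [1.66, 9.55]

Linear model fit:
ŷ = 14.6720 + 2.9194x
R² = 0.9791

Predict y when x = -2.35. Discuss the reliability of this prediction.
ŷ = 7.8114, but this is extrapolation (below the data range [1.66, 9.55]) and may be unreliable.

Prediction calculation:
ŷ = 14.6720 + 2.9194 × (-2.35)
ŷ = 7.8114

Reliability:
- Data range: x ∈ [1.66, 9.55]
- Prediction point: x = -2.35 is 4.01 units below the observed range → this is EXTRAPOLATION, not interpolation

Why that matters here:
- The standard error of prediction grows with (x − x̄)², and x = -2.35 is far from x̄ = 4.95
- Real relationships often flatten, saturate, or turn nonlinear at extremes
- There are no observations near this x to validate the fitted line there

A defensible statement: 'if the linear trend continued to x = -2.35, y would be about 7.8114' — the premise is untested.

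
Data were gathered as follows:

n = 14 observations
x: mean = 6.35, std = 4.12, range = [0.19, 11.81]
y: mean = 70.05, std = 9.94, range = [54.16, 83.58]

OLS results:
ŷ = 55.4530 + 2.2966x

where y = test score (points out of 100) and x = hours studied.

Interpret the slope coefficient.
For each additional hour of study time, predicted test score increases by approximately 2.2966 points.

The slope β₁ = 2.2966 gives the rate at which the fitted test score changes with study time.

Interpretation:
- Study time up by 1 hour → predicted test score increases by 2.2966 points
- The effect is assumed constant over the observed range of x (linearity)

(β₀ = 55.4530 is the fitted value at x = 0 and is not part of the slope interpretation.)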